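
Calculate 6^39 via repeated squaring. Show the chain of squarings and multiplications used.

Computing 6^39 by squaring (build up from 6^1; each line after the first costs one multiplication):

6^1 = 6
6^2 = (6^1)^2 = 6^2 = 36
6^4 = (6^2)^2 = 36^2 = 1296
6^8 = (6^4)^2 = 1296^2 = 1679616
6^9 = 6 * 6^8 = 6 * 1679616 = 10077696
6^18 = (6^9)^2 = 10077696^2 = 101559956668416
6^19 = 6 * 6^18 = 6 * 101559956668416 = 609359740010496
6^38 = (6^19)^2 = 609359740010496^2 = 371319292745659279662190166016
6^39 = 6 * 6^38 = 6 * 371319292745659279662190166016 = 2227915756473955677973140996096

Result: 2227915756473955677973140996096
Multiplications needed: 8 (8 lines after 6^1)

6^39 = 2227915756473955677973140996096. Using exponentiation by squaring, this requires 8 multiplications. The key idea: if the exponent is even, square the half-power; if odd, multiply by the base once.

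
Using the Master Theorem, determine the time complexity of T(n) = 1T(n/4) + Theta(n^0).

Master Theorem for T(n) = 1T(n/4) + O(n^0):

a = 1, b = 4, c = 0
log_b(a) = log_4(1) = 0.0000

Case 2: c = 0 = log_4(1) = 0.0000
T(n) = O(n^0 log n) = O(log n)

For T(n) = 1T(n/4) + O(n^0): log_4(1) = 0.0000. This is Case 2 of the Master Theorem (c = log_b(a), equal work at all levels), giving O(log n).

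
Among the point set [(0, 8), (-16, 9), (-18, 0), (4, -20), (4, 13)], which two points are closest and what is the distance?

Computing all pairwise distances among 5 points:

d((0, 8), (-16, 9)) = 16.0312
d((0, 8), (-18, 0)) = 19.6977
d((0, 8), (4, -20)) = 28.2843
d((0, 8), (4, 13)) = 6.4031 <-- minimum
d((-16, 9), (-18, 0)) = 9.2195
d((-16, 9), (4, -20)) = 35.2278
d((-16, 9), (4, 13)) = 20.3961
d((-18, 0), (4, -20)) = 29.7321
d((-18, 0), (4, 13)) = 25.5539
d((4, -20), (4, 13)) = 33.0

Closest pair: (0, 8) and (4, 13) with distance 6.4031

The closest pair is (0, 8) and (4, 13) with Euclidean distance 6.4031. For 5 points, brute-force pairwise comparison is shown above. For large n, the divide-and-conquer algorithm (sort by x, recurse on halves, check the dividing strip) achieves O(n log n).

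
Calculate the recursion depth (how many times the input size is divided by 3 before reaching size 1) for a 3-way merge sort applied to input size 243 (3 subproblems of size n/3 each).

For divide and conquer with division factor 3:

Problem sizes at each level:
Level 0: 243
Level 1: 81
Level 2: 27
Level 3: 9
Level 4: 3
Level 5: 1

The root is level 0 and the size-1 base case is level 5 (the tree spans levels 0 through 5, i.e. 6 levels counting the root), so the depth is the number of divisions: log_3(243) = 5

The recursion tree depth is log_3(243) = 5. At each level, the problem size is divided by 3, so it takes 5 divisions to reduce to a base case of size 1. The algorithm makes 3 recursive calls at each level.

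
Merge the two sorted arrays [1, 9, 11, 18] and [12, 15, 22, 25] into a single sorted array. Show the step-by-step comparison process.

Merging process:

Compare 1 vs 12: take 1 from left. Merged: [1]
Compare 9 vs 12: take 9 from left. Merged: [1, 9]
Compare 11 vs 12: take 11 from left. Merged: [1, 9, 11]
Compare 18 vs 12: take 12 from right. Merged: [1, 9, 11, 12]
Compare 18 vs 15: take 15 from right. Merged: [1, 9, 11, 12, 15]
Compare 18 vs 22: take 18 from left. Merged: [1, 9, 11, 12, 15, 18]
Append remaining from right: [22, 25]. Merged: [1, 9, 11, 12, 15, 18, 22, 25]

Final merged array: [1, 9, 11, 12, 15, 18, 22, 25]
Total comparisons: 6

The merged array is [1, 9, 11, 12, 15, 18, 22, 25], requiring 6 comparisons. The merge step runs in O(n) time where n is the total number of elements.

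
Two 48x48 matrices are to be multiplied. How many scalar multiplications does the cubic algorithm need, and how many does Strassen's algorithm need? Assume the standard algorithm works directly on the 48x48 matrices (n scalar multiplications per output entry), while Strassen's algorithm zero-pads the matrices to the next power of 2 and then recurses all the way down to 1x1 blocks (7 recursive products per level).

Matrix multiplication for 48x48 matrices:

Strassen's algorithm requires power-of-2 dimensions. Pad 48x48 to 64x64 (next power of 2).

Standard algorithm: 48^3 = 110592 multiplications
Strassen's algorithm: 7^(log2(64)) = 7^6 = 117649 multiplications
Difference: 110592 - 117649 = -7057 (Strassen uses MORE here due to padding overhead — for small or just-over-power-of-2 n, padding can outweigh the per-level savings)

Standard: 110592 multiplications (48^3). Strassen: 117649 multiplications (7^6, after padding to 64x64). Strassen reduces 8 recursive multiplications to 7 at each level.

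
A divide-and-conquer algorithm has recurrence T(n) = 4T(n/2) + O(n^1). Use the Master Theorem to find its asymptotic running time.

Master Theorem for T(n) = 4T(n/2) + O(n^1):

a = 4, b = 2, c = 1
log_b(a) = log_2(4) = 2.0000

Case 1: c = 1 < log_2(4) = 2.0000
T(n) = O(n^(log_2 4)) = O(n^2)

For T(n) = 4T(n/2) + O(n^1): log_2(4) = 2.0000. This is Case 1 of the Master Theorem (c < log_b(a), work dominated by leaves), giving O(n^2).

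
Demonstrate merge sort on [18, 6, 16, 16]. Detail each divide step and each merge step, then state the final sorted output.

Merge sort trace:

Split: [18, 6, 16, 16] -> [18, 6] and [16, 16]
  Split: [18, 6] -> [18] and [6]
  Merge: [18] + [6] -> [6, 18]
  Split: [16, 16] -> [16] and [16]
  Merge: [16] + [16] -> [16, 16]
Merge: [6, 18] + [16, 16] -> [6, 16, 16, 18]

Final sorted array: [6, 16, 16, 18]

The merge sort proceeds by recursively splitting the array and merging sorted halves.
After all merges, the sorted array is [6, 16, 16, 18].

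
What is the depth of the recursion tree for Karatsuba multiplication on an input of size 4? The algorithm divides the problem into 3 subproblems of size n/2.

For divide and conquer with division factor 2:

Problem sizes at each level:
Level 0: 4
Level 1: 2
Level 2: 1

The root is level 0 and the size-1 base case is level 2 (the tree spans levels 0 through 2, i.e. 3 levels counting the root), so the depth is the number of divisions: log_2(4) = 2

The recursion tree depth is log_2(4) = 2. At each level, the problem size is divided by 2, so it takes 2 divisions to reduce to a base case of size 1. The algorithm makes 3 recursive calls at each level.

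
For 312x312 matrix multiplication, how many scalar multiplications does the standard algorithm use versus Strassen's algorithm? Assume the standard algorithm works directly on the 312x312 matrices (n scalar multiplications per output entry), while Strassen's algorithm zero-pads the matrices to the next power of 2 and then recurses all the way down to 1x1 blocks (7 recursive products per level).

Matrix multiplication for 312x312 matrices:

Strassen's algorithm requires power-of-2 dimensions. Pad 312x312 to 512x512 (next power of 2).

Standard algorithm: 312^3 = 30371328 multiplications
Strassen's algorithm: 7^(log2(512)) = 7^9 = 40353607 multiplications
Difference: 30371328 - 40353607 = -9982279 (Strassen uses MORE here due to padding overhead — for small or just-over-power-of-2 n, padding can outweigh the per-level savings)

Standard: 30371328 multiplications (312^3). Strassen: 40353607 multiplications (7^9, after padding to 512x512). Strassen reduces 8 recursive multiplications to 7 at each level.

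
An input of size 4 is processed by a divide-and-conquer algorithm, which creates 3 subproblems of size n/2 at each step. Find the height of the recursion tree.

For divide and conquer with division factor 2:

Problem sizes at each level:
Level 0: 4
Level 1: 2
Level 2: 1

The root is level 0 and the size-1 base case is level 2 (the tree spans levels 0 through 2, i.e. 3 levels counting the root), so the depth is the number of divisions: log_2(4) = 2

The recursion tree depth is log_2(4) = 2. At each level, the problem size is divided by 2, so it takes 2 divisions to reduce to a base case of size 1. The algorithm makes 3 recursive calls at each level.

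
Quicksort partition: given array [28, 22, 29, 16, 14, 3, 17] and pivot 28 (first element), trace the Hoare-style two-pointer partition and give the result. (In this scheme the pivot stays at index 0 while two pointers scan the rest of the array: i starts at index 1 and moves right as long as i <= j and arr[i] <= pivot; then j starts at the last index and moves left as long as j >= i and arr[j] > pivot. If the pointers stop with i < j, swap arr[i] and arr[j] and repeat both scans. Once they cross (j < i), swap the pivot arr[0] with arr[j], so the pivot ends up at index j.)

Hoare-style two-pointer partition with pivot = 28:

Initial array: [28, 22, 29, 16, 14, 3, 17]

Pointers start at i = 1, j = 6.
i stops at index 2 (arr[2]=29 > 28), j stops at index 6 (arr[6]=17 <= 28): swap arr[2] and arr[6], array becomes [28, 22, 17, 16, 14, 3, 29]
i ends at 6, j ends at 5: the pointers have crossed (j < i), so scanning stops.

Swap pivot arr[0] with arr[5] to place pivot at position 5: [3, 22, 17, 16, 14, 28, 29]
Pivot position: 5

After partitioning with pivot 28, the array becomes [3, 22, 17, 16, 14, 28, 29]. The pivot is placed at index 5. All elements to the left of the pivot are <= 28, and all elements to the right are > 28.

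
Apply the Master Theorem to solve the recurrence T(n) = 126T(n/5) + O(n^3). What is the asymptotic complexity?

Master Theorem for T(n) = 126T(n/5) + O(n^3):

a = 126, b = 5, c = 3
log_b(a) = log_5(126) = 3.0050

Case 1: c = 3 < log_5(126) = 3.0050
T(n) = O(n^(log_5 126))

For T(n) = 126T(n/5) + O(n^3): log_5(126) = 3.0050. This is Case 1 of the Master Theorem (c < log_b(a), work dominated by leaves), giving O(n^(log_5 126)).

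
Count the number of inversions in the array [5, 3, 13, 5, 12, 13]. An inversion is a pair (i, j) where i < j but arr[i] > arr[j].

Finding inversions in [5, 3, 13, 5, 12, 13]:

(0, 1): arr[0]=5 > arr[1]=3
(2, 3): arr[2]=13 > arr[3]=5
(2, 4): arr[2]=13 > arr[4]=12

Total inversions: 3

The array has 3 inversion(s): (0,1), (2,3), (2,4). Each pair (i,j) satisfies i < j and arr[i] > arr[j].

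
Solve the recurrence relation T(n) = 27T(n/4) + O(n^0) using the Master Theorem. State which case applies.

Master Theorem for T(n) = 27T(n/4) + O(n^0):

a = 27, b = 4, c = 0
log_b(a) = log_4(27) = 2.3774

Case 1: c = 0 < log_4(27) = 2.3774
T(n) = O(n^(log_4 27))

For T(n) = 27T(n/4) + O(n^0): log_4(27) = 2.3774. This is Case 1 of the Master Theorem (c < log_b(a), work dominated by leaves), giving O(n^(log_4 27)).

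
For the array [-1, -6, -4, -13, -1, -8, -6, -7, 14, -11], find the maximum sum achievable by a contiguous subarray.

Using Kadane's algorithm on [-1, -6, -4, -13, -1, -8, -6, -7, 14, -11]:

Scanning through the array:
Position 1 (value -6): max_ending_here = -6, max_so_far = -1
Position 2 (value -4): max_ending_here = -4, max_so_far = -1
Position 3 (value -13): max_ending_here = -13, max_so_far = -1
Position 4 (value -1): max_ending_here = -1, max_so_far = -1
Position 5 (value -8): max_ending_here = -8, max_so_far = -1
Position 6 (value -6): max_ending_here = -6, max_so_far = -1
Position 7 (value -7): max_ending_here = -7, max_so_far = -1
Position 8 (value 14): max_ending_here = 14, max_so_far = 14
Position 9 (value -11): max_ending_here = 3, max_so_far = 14

Maximum subarray: [14]
Maximum sum: 14

The maximum subarray is [14] with sum 14. This subarray runs from index 8 to index 8.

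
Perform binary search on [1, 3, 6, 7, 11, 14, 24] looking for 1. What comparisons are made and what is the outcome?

Binary search for 1 in [1, 3, 6, 7, 11, 14, 24]:

lo=0, hi=6, mid=3, arr[mid]=7 -> 7 > 1, search left half
lo=0, hi=2, mid=1, arr[mid]=3 -> 3 > 1, search left half
lo=0, hi=0, mid=0, arr[mid]=1 -> Found target at index 0!

Binary search finds 1 at index 0 after 3 comparisons. The search repeatedly halves the search space by comparing with the middle element.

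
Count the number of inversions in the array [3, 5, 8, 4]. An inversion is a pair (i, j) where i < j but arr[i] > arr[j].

Finding inversions in [3, 5, 8, 4]:

(1, 3): arr[1]=5 > arr[3]=4
(2, 3): arr[2]=8 > arr[3]=4

Total inversions: 2

The array has 2 inversion(s): (1,3), (2,3). Each pair (i,j) satisfies i < j and arr[i] > arr[j].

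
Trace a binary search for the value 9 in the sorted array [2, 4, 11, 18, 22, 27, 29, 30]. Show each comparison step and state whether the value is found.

Binary search for 9 in [2, 4, 11, 18, 22, 27, 29, 30]:

lo=0, hi=7, mid=3, arr[mid]=18 -> 18 > 9, search left half
lo=0, hi=2, mid=1, arr[mid]=4 -> 4 < 9, search right half
lo=2, hi=2, mid=2, arr[mid]=11 -> 11 > 9, search left half
lo=2 > hi=1, target 9 not found

Binary search determines that 9 is not in the array after 3 comparisons. The search space was exhausted without finding the target.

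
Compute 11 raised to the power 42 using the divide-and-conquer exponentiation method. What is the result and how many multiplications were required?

Computing 11^42 by squaring (build up from 11^1; each line after the first costs one multiplication):

11^1 = 11
11^2 = (11^1)^2 = 11^2 = 121
11^4 = (11^2)^2 = 121^2 = 14641
11^5 = 11 * 11^4 = 11 * 14641 = 161051
11^10 = (11^5)^2 = 161051^2 = 25937424601
11^20 = (11^10)^2 = 25937424601^2 = 672749994932560009201
11^21 = 11 * 11^20 = 11 * 672749994932560009201 = 7400249944258160101211
11^42 = (11^21)^2 = 7400249944258160101211^2 = 54763699237492901685126120802225273763666521

Result: 54763699237492901685126120802225273763666521
Multiplications needed: 7 (7 lines after 11^1)

11^42 = 54763699237492901685126120802225273763666521. Using exponentiation by squaring, this requires 7 multiplications. The key idea: if the exponent is even, square the half-power; if odd, multiply by the base once.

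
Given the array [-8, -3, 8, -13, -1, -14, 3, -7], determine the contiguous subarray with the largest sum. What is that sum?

Using Kadane's algorithm on [-8, -3, 8, -13, -1, -14, 3, -7]:

Scanning through the array:
Position 1 (value -3): max_ending_here = -3, max_so_far = -3
Position 2 (value 8): max_ending_here = 8, max_so_far = 8
Position 3 (value -13): max_ending_here = -5, max_so_far = 8
Position 4 (value -1): max_ending_here = -1, max_so_far = 8
Position 5 (value -14): max_ending_here = -14, max_so_far = 8
Position 6 (value 3): max_ending_here = 3, max_so_far = 8
Position 7 (value -7): max_ending_here = -4, max_so_far = 8

Maximum subarray: [8]
Maximum sum: 8

The maximum subarray is [8] with sum 8. This subarray runs from index 2 to index 2.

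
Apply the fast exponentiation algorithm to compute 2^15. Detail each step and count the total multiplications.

Computing 2^15 by squaring (build up from 2^1; each line after the first costs one multiplication):

2^1 = 2
2^2 = (2^1)^2 = 2^2 = 4
2^3 = 2 * 2^2 = 2 * 4 = 8
2^6 = (2^3)^2 = 8^2 = 64
2^7 = 2 * 2^6 = 2 * 64 = 128
2^14 = (2^7)^2 = 128^2 = 16384
2^15 = 2 * 2^14 = 2 * 16384 = 32768

Result: 32768
Multiplications needed: 6 (6 lines after 2^1)

2^15 = 32768. Using exponentiation by squaring, this requires 6 multiplications. The key idea: if the exponent is even, square the half-power; if odd, multiply by the base once.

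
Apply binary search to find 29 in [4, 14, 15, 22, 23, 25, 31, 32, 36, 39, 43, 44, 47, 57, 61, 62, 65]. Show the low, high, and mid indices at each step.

Binary search for 29 in [4, 14, 15, 22, 23, 25, 31, 32, 36, 39, 43, 44, 47, 57, 61, 62, 65]:

lo=0, hi=16, mid=8, arr[mid]=36 -> 36 > 29, search left half
lo=0, hi=7, mid=3, arr[mid]=22 -> 22 < 29, search right half
lo=4, hi=7, mid=5, arr[mid]=25 -> 25 < 29, search right half
lo=6, hi=7, mid=6, arr[mid]=31 -> 31 > 29, search left half
lo=6 > hi=5, target 29 not found

Binary search determines that 29 is not in the array after 4 comparisons. The search space was exhausted without finding the target.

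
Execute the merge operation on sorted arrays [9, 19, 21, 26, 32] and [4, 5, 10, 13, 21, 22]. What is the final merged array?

Merging process:

Compare 9 vs 4: take 4 from right. Merged: [4]
Compare 9 vs 5: take 5 from right. Merged: [4, 5]
Compare 9 vs 10: take 9 from left. Merged: [4, 5, 9]
Compare 19 vs 10: take 10 from right. Merged: [4, 5, 9, 10]
Compare 19 vs 13: take 13 from right. Merged: [4, 5, 9, 10, 13]
Compare 19 vs 21: take 19 from left. Merged: [4, 5, 9, 10, 13, 19]
Compare 21 vs 21: take 21 from left. Merged: [4, 5, 9, 10, 13, 19, 21]
Compare 26 vs 21: take 21 from right. Merged: [4, 5, 9, 10, 13, 19, 21, 21]
Compare 26 vs 22: take 22 from right. Merged: [4, 5, 9, 10, 13, 19, 21, 21, 22]
Append remaining from left: [26, 32]. Merged: [4, 5, 9, 10, 13, 19, 21, 21, 22, 26, 32]

Final merged array: [4, 5, 9, 10, 13, 19, 21, 21, 22, 26, 32]
Total comparisons: 9

The merged array is [4, 5, 9, 10, 13, 19, 21, 21, 22, 26, 32], requiring 9 comparisons. The merge step runs in O(n) time where n is the total number of elements.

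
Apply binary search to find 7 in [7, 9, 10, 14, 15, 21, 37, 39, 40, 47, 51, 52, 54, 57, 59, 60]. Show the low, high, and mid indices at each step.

Binary search for 7 in [7, 9, 10, 14, 15, 21, 37, 39, 40, 47, 51, 52, 54, 57, 59, 60]:

lo=0, hi=15, mid=7, arr[mid]=39 -> 39 > 7, search left half
lo=0, hi=6, mid=3, arr[mid]=14 -> 14 > 7, search left half
lo=0, hi=2, mid=1, arr[mid]=9 -> 9 > 7, search left half
lo=0, hi=0, mid=0, arr[mid]=7 -> Found target at index 0!

Binary search finds 7 at index 0 after 4 comparisons. The search repeatedly halves the search space by comparing with the middle element.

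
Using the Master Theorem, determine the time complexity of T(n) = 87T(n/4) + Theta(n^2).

Master Theorem for T(n) = 87T(n/4) + O(n^2):

a = 87, b = 4, c = 2
log_b(a) = log_4(87) = 3.2215

Case 1: c = 2 < log_4(87) = 3.2215
T(n) = O(n^(log_4 87))

For T(n) = 87T(n/4) + O(n^2): log_4(87) = 3.2215. This is Case 1 of the Master Theorem (c < log_b(a), work dominated by leaves), giving O(n^(log_4 87)).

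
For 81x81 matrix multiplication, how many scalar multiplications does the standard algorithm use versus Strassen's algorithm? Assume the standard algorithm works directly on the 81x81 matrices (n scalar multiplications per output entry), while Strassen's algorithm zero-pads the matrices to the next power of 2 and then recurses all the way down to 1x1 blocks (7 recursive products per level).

Matrix multiplication for 81x81 matrices:

Strassen's algorithm requires power-of-2 dimensions. Pad 81x81 to 128x128 (next power of 2).

Standard algorithm: 81^3 = 531441 multiplications
Strassen's algorithm: 7^(log2(128)) = 7^7 = 823543 multiplications
Difference: 531441 - 823543 = -292102 (Strassen uses MORE here due to padding overhead — for small or just-over-power-of-2 n, padding can outweigh the per-level savings)

Standard: 531441 multiplications (81^3). Strassen: 823543 multiplications (7^7, after padding to 128x128). Strassen reduces 8 recursive multiplications to 7 at each level.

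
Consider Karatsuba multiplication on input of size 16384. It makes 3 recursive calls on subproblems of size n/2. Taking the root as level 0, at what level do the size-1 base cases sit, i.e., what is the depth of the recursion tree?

For divide and conquer with division factor 2:

Problem sizes at each level:
Level 0: 16384
Level 1: 8192
Level 2: 4096
Level 3: 2048
Level 4: 1024
Level 5: 512
Level 6: 256
Level 7: 128
Level 8: 64
Level 9: 32
Level 10: 16
Level 11: 8
Level 12: 4
Level 13: 2
Level 14: 1

The root is level 0 and the size-1 base case is level 14 (the tree spans levels 0 through 14, i.e. 15 levels counting the root), so the depth is the number of divisions: log_2(16384) = 14

The recursion tree depth is log_2(16384) = 14. At each level, the problem size is divided by 2, so it takes 14 divisions to reduce to a base case of size 1. The algorithm makes 3 recursive calls at each level.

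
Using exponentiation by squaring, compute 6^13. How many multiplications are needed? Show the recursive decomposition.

Computing 6^13 by squaring (build up from 6^1; each line after the first costs one multiplication):

6^1 = 6
6^2 = (6^1)^2 = 6^2 = 36
6^3 = 6 * 6^2 = 6 * 36 = 216
6^6 = (6^3)^2 = 216^2 = 46656
6^12 = (6^6)^2 = 46656^2 = 2176782336
6^13 = 6 * 6^12 = 6 * 2176782336 = 13060694016

Result: 13060694016
Multiplications needed: 5 (5 lines after 6^1)

6^13 = 13060694016. Using exponentiation by squaring, this requires 5 multiplications. The key idea: if the exponent is even, square the half-power; if odd, multiply by the base once.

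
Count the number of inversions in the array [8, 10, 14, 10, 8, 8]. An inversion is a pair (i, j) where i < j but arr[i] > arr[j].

Finding inversions in [8, 10, 14, 10, 8, 8]:

(1, 4): arr[1]=10 > arr[4]=8
(1, 5): arr[1]=10 > arr[5]=8
(2, 3): arr[2]=14 > arr[3]=10
(2, 4): arr[2]=14 > arr[4]=8
(2, 5): arr[2]=14 > arr[5]=8
(3, 4): arr[3]=10 > arr[4]=8
(3, 5): arr[3]=10 > arr[5]=8

Total inversions: 7

The array has 7 inversion(s): (1,4), (1,5), (2,3), (2,4), (2,5), (3,4), (3,5). Each pair (i,j) satisfies i < j and arr[i] > arr[j].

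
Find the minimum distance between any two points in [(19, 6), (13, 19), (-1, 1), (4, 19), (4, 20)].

Computing all pairwise distances among 5 points:

d((19, 6), (13, 19)) = 14.3178
d((19, 6), (-1, 1)) = 20.6155
d((19, 6), (4, 19)) = 19.8494
d((19, 6), (4, 20)) = 20.5183
d((13, 19), (-1, 1)) = 22.8035
d((13, 19), (4, 19)) = 9.0
d((13, 19), (4, 20)) = 9.0554
d((-1, 1), (4, 19)) = 18.6815
d((-1, 1), (4, 20)) = 19.6469
d((4, 19), (4, 20)) = 1.0 <-- minimum

Closest pair: (4, 19) and (4, 20) with distance 1.0

The closest pair is (4, 19) and (4, 20) with Euclidean distance 1.0. For 5 points, brute-force pairwise comparison is shown above. For large n, the divide-and-conquer algorithm (sort by x, recurse on halves, check the dividing strip) achieves O(n log n).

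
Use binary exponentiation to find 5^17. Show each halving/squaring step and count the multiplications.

Computing 5^17 by squaring (build up from 5^1; each line after the first costs one multiplication):

5^1 = 5
5^2 = (5^1)^2 = 5^2 = 25
5^4 = (5^2)^2 = 25^2 = 625
5^8 = (5^4)^2 = 625^2 = 390625
5^16 = (5^8)^2 = 390625^2 = 152587890625
5^17 = 5 * 5^16 = 5 * 152587890625 = 762939453125

Result: 762939453125
Multiplications needed: 5 (5 lines after 5^1)

5^17 = 762939453125. Using exponentiation by squaring, this requires 5 multiplications. The key idea: if the exponent is even, square the half-power; if odd, multiply by the base once.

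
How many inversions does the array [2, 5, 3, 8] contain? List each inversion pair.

Finding inversions in [2, 5, 3, 8]:

(1, 2): arr[1]=5 > arr[2]=3

Total inversions: 1

The array has 1 inversion(s): (1,2). Each pair (i,j) satisfies i < j and arr[i] > arr[j].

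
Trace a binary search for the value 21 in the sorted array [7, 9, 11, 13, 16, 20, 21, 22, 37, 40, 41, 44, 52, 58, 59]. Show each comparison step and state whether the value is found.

Binary search for 21 in [7, 9, 11, 13, 16, 20, 21, 22, 37, 40, 41, 44, 52, 58, 59]:

lo=0, hi=14, mid=7, arr[mid]=22 -> 22 > 21, search left half
lo=0, hi=6, mid=3, arr[mid]=13 -> 13 < 21, search right half
lo=4, hi=6, mid=5, arr[mid]=20 -> 20 < 21, search right half
lo=6, hi=6, mid=6, arr[mid]=21 -> Found target at index 6!

Binary search finds 21 at index 6 after 4 comparisons. The search repeatedly halves the search space by comparing with the middle element.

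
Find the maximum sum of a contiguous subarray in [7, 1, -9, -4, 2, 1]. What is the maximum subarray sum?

Using Kadane's algorithm on [7, 1, -9, -4, 2, 1]:

Scanning through the array:
Position 1 (value 1): max_ending_here = 8, max_so_far = 8
Position 2 (value -9): max_ending_here = -1, max_so_far = 8
Position 3 (value -4): max_ending_here = -4, max_so_far = 8
Position 4 (value 2): max_ending_here = 2, max_so_far = 8
Position 5 (value 1): max_ending_here = 3, max_so_far = 8

Maximum subarray: [7, 1]
Maximum sum: 8

The maximum subarray is [7, 1] with sum 8. This subarray runs from index 0 to index 1.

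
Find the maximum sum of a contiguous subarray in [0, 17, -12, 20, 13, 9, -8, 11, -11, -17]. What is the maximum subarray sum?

Using Kadane's algorithm on [0, 17, -12, 20, 13, 9, -8, 11, -11, -17]:

Scanning through the array:
Position 1 (value 17): max_ending_here = 17, max_so_far = 17
Position 2 (value -12): max_ending_here = 5, max_so_far = 17
Position 3 (value 20): max_ending_here = 25, max_so_far = 25
Position 4 (value 13): max_ending_here = 38, max_so_far = 38
Position 5 (value 9): max_ending_here = 47, max_so_far = 47
Position 6 (value -8): max_ending_here = 39, max_so_far = 47
Position 7 (value 11): max_ending_here = 50, max_so_far = 50
Position 8 (value -11): max_ending_here = 39, max_so_far = 50
Position 9 (value -17): max_ending_here = 22, max_so_far = 50

Maximum subarray: [0, 17, -12, 20, 13, 9, -8, 11]
Maximum sum: 50

The maximum subarray is [0, 17, -12, 20, 13, 9, -8, 11] with sum 50. This subarray runs from index 0 to index 7.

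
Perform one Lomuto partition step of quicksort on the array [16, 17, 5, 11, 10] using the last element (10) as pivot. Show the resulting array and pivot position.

Lomuto partition with pivot = 10:

Initial array: [16, 17, 5, 11, 10]

arr[0]=16 > 10: no swap
arr[1]=17 > 10: no swap
arr[2]=5 <= 10: swap with position 0, array becomes [5, 17, 16, 11, 10]
arr[3]=11 > 10: no swap

Place pivot at position 1: [5, 10, 16, 11, 17]
Pivot position: 1

After partitioning with pivot 10, the array becomes [5, 10, 16, 11, 17]. The pivot is placed at index 1. All elements to the left of the pivot are <= 10, and all elements to the right are > 10.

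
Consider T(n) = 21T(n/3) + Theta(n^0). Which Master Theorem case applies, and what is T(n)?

Master Theorem for T(n) = 21T(n/3) + O(n^0):

a = 21, b = 3, c = 0
log_b(a) = log_3(21) = 2.7712

Case 1: c = 0 < log_3(21) = 2.7712
T(n) = O(n^(log_3 21))

For T(n) = 21T(n/3) + O(n^0): log_3(21) = 2.7712. This is Case 1 of the Master Theorem (c < log_b(a), work dominated by leaves), giving O(n^(log_3 21)).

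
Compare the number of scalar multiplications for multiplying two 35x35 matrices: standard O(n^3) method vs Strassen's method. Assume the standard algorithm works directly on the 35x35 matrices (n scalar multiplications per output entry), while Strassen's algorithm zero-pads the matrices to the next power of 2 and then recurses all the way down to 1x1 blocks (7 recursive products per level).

Matrix multiplication for 35x35 matrices:

Strassen's algorithm requires power-of-2 dimensions. Pad 35x35 to 64x64 (next power of 2).

Standard algorithm: 35^3 = 42875 multiplications
Strassen's algorithm: 7^(log2(64)) = 7^6 = 117649 multiplications
Difference: 42875 - 117649 = -74774 (Strassen uses MORE here due to padding overhead — for small or just-over-power-of-2 n, padding can outweigh the per-level savings)

Standard: 42875 multiplications (35^3). Strassen: 117649 multiplications (7^6, after padding to 64x64). Strassen reduces 8 recursive multiplications to 7 at each level.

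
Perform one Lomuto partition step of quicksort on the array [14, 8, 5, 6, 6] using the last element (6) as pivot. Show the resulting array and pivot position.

Lomuto partition with pivot = 6:

Initial array: [14, 8, 5, 6, 6]

arr[0]=14 > 6: no swap
arr[1]=8 > 6: no swap
arr[2]=5 <= 6: swap with position 0, array becomes [5, 8, 14, 6, 6]
arr[3]=6 <= 6: swap with position 1, array becomes [5, 6, 14, 8, 6]

Place pivot at position 2: [5, 6, 6, 8, 14]
Pivot position: 2

After partitioning with pivot 6, the array becomes [5, 6, 6, 8, 14]. The pivot is placed at index 2. All elements to the left of the pivot are <= 6, and all elements to the right are > 6.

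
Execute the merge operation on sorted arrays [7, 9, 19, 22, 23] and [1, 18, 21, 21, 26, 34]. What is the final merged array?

Merging process:

Compare 7 vs 1: take 1 from right. Merged: [1]
Compare 7 vs 18: take 7 from left. Merged: [1, 7]
Compare 9 vs 18: take 9 from left. Merged: [1, 7, 9]
Compare 19 vs 18: take 18 from right. Merged: [1, 7, 9, 18]
Compare 19 vs 21: take 19 from left. Merged: [1, 7, 9, 18, 19]
Compare 22 vs 21: take 21 from right. Merged: [1, 7, 9, 18, 19, 21]
Compare 22 vs 21: take 21 from right. Merged: [1, 7, 9, 18, 19, 21, 21]
Compare 22 vs 26: take 22 from left. Merged: [1, 7, 9, 18, 19, 21, 21, 22]
Compare 23 vs 26: take 23 from left. Merged: [1, 7, 9, 18, 19, 21, 21, 22, 23]
Append remaining from right: [26, 34]. Merged: [1, 7, 9, 18, 19, 21, 21, 22, 23, 26, 34]

Final merged array: [1, 7, 9, 18, 19, 21, 21, 22, 23, 26, 34]
Total comparisons: 9

The merged array is [1, 7, 9, 18, 19, 21, 21, 22, 23, 26, 34], requiring 9 comparisons. The merge step runs in O(n) time where n is the total number of elements.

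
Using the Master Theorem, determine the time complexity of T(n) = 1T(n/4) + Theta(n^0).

Master Theorem for T(n) = 1T(n/4) + O(n^0):

a = 1, b = 4, c = 0
log_b(a) = log_4(1) = 0.0000

Case 2: c = 0 = log_4(1) = 0.0000
T(n) = O(n^0 log n) = O(log n)

For T(n) = 1T(n/4) + O(n^0): log_4(1) = 0.0000. This is Case 2 of the Master Theorem (c = log_b(a), equal work at all levels), giving O(log n).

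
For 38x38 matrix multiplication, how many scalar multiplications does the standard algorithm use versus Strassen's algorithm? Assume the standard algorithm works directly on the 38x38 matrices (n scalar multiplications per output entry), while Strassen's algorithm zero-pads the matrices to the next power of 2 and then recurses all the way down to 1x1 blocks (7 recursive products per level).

Matrix multiplication for 38x38 matrices:

Strassen's algorithm requires power-of-2 dimensions. Pad 38x38 to 64x64 (next power of 2).

Standard algorithm: 38^3 = 54872 multiplications
Strassen's algorithm: 7^(log2(64)) = 7^6 = 117649 multiplications
Difference: 54872 - 117649 = -62777 (Strassen uses MORE here due to padding overhead — for small or just-over-power-of-2 n, padding can outweigh the per-level savings)

Standard: 54872 multiplications (38^3). Strassen: 117649 multiplications (7^6, after padding to 64x64). Strassen reduces 8 recursive multiplications to 7 at each level.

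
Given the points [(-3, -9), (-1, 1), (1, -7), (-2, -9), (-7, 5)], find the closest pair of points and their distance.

Computing all pairwise distances among 5 points:

d((-3, -9), (-1, 1)) = 10.198
d((-3, -9), (1, -7)) = 4.4721
d((-3, -9), (-2, -9)) = 1.0 <-- minimum
d((-3, -9), (-7, 5)) = 14.5602
d((-1, 1), (1, -7)) = 8.2462
d((-1, 1), (-2, -9)) = 10.0499
d((-1, 1), (-7, 5)) = 7.2111
d((1, -7), (-2, -9)) = 3.6056
d((1, -7), (-7, 5)) = 14.4222
d((-2, -9), (-7, 5)) = 14.8661

Closest pair: (-3, -9) and (-2, -9) with distance 1.0

The closest pair is (-3, -9) and (-2, -9) with Euclidean distance 1.0. For 5 points, brute-force pairwise comparison is shown above. For large n, the divide-and-conquer algorithm (sort by x, recurse on halves, check the dividing strip) achieves O(n log n).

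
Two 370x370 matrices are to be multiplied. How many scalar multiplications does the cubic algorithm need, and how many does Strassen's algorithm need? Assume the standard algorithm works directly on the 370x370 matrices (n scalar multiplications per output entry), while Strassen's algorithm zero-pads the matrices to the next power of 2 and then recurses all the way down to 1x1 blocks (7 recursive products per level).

Matrix multiplication for 370x370 matrices:

Strassen's algorithm requires power-of-2 dimensions. Pad 370x370 to 512x512 (next power of 2).

Standard algorithm: 370^3 = 50653000 multiplications
Strassen's algorithm: 7^(log2(512)) = 7^9 = 40353607 multiplications
Savings: 50653000 - 40353607 = 10299393 multiplications

Standard: 50653000 multiplications (370^3). Strassen: 40353607 multiplications (7^9, after padding to 512x512). Strassen reduces 8 recursive multiplications to 7 at each level.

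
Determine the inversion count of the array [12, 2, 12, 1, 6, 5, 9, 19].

Finding inversions in [12, 2, 12, 1, 6, 5, 9, 19]:

(0, 1): arr[0]=12 > arr[1]=2
(0, 3): arr[0]=12 > arr[3]=1
(0, 4): arr[0]=12 > arr[4]=6
(0, 5): arr[0]=12 > arr[5]=5
(0, 6): arr[0]=12 > arr[6]=9
(1, 3): arr[1]=2 > arr[3]=1
(2, 3): arr[2]=12 > arr[3]=1
(2, 4): arr[2]=12 > arr[4]=6
(2, 5): arr[2]=12 > arr[5]=5
(2, 6): arr[2]=12 > arr[6]=9
(4, 5): arr[4]=6 > arr[5]=5

Total inversions: 11

The array has 11 inversion(s): (0,1), (0,3), (0,4), (0,5), (0,6), (1,3), (2,3), (2,4), (2,5), (2,6), (4,5). Each pair (i,j) satisfies i < j and arr[i] > arr[j].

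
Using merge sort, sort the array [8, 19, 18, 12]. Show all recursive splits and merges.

Merge sort trace:

Split: [8, 19, 18, 12] -> [8, 19] and [18, 12]
  Split: [8, 19] -> [8] and [19]
  Merge: [8] + [19] -> [8, 19]
  Split: [18, 12] -> [18] and [12]
  Merge: [18] + [12] -> [12, 18]
Merge: [8, 19] + [12, 18] -> [8, 12, 18, 19]

Final sorted array: [8, 12, 18, 19]

The merge sort proceeds by recursively splitting the array and merging sorted halves.
After all merges, the sorted array is [8, 12, 18, 19].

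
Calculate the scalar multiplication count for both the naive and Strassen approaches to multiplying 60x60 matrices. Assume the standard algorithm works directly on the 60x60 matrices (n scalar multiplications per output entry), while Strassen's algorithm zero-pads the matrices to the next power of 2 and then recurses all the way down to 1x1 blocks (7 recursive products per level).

Matrix multiplication for 60x60 matrices:

Strassen's algorithm requires power-of-2 dimensions. Pad 60x60 to 64x64 (next power of 2).

Standard algorithm: 60^3 = 216000 multiplications
Strassen's algorithm: 7^(log2(64)) = 7^6 = 117649 multiplications
Savings: 216000 - 117649 = 98351 multiplications

Standard: 216000 multiplications (60^3). Strassen: 117649 multiplications (7^6, after padding to 64x64). Strassen reduces 8 recursive multiplications to 7 at each level.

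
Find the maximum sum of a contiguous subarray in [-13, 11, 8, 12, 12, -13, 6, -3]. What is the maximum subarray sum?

Using Kadane's algorithm on [-13, 11, 8, 12, 12, -13, 6, -3]:

Scanning through the array:
Position 1 (value 11): max_ending_here = 11, max_so_far = 11
Position 2 (value 8): max_ending_here = 19, max_so_far = 19
Position 3 (value 12): max_ending_here = 31, max_so_far = 31
Position 4 (value 12): max_ending_here = 43, max_so_far = 43
Position 5 (value -13): max_ending_here = 30, max_so_far = 43
Position 6 (value 6): max_ending_here = 36, max_so_far = 43
Position 7 (value -3): max_ending_here = 33, max_so_far = 43

Maximum subarray: [11, 8, 12, 12]
Maximum sum: 43

The maximum subarray is [11, 8, 12, 12] with sum 43. This subarray runs from index 1 to index 4.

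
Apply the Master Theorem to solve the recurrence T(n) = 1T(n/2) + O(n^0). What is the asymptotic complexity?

Master Theorem for T(n) = 1T(n/2) + O(n^0):

a = 1, b = 2, c = 0
log_b(a) = log_2(1) = 0.0000

Case 2: c = 0 = log_2(1) = 0.0000
T(n) = O(n^0 log n) = O(log n)

For T(n) = 1T(n/2) + O(n^0): log_2(1) = 0.0000. This is Case 2 of the Master Theorem (c = log_b(a), equal work at all levels), giving O(log n).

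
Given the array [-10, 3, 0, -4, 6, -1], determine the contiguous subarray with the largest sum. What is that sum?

Using Kadane's algorithm on [-10, 3, 0, -4, 6, -1]:

Scanning through the array:
Position 1 (value 3): max_ending_here = 3, max_so_far = 3
Position 2 (value 0): max_ending_here = 3, max_so_far = 3
Position 3 (value -4): max_ending_here = -1, max_so_far = 3
Position 4 (value 6): max_ending_here = 6, max_so_far = 6
Position 5 (value -1): max_ending_here = 5, max_so_far = 6

Maximum subarray: [6]
Maximum sum: 6

The maximum subarray is [6] with sum 6. This subarray runs from index 4 to index 4.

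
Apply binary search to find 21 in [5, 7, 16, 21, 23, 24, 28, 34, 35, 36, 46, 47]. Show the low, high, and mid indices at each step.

Binary search for 21 in [5, 7, 16, 21, 23, 24, 28, 34, 35, 36, 46, 47]:

lo=0, hi=11, mid=5, arr[mid]=24 -> 24 > 21, search left half
lo=0, hi=4, mid=2, arr[mid]=16 -> 16 < 21, search right half
lo=3, hi=4, mid=3, arr[mid]=21 -> Found target at index 3!

Binary search finds 21 at index 3 after 3 comparisons. The search repeatedly halves the search space by comparing with the middle element.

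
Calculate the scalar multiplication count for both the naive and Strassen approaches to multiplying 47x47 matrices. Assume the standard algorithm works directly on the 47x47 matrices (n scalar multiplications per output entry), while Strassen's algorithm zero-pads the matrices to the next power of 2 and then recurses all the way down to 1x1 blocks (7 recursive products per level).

Matrix multiplication for 47x47 matrices:

Strassen's algorithm requires power-of-2 dimensions. Pad 47x47 to 64x64 (next power of 2).

Standard algorithm: 47^3 = 103823 multiplications
Strassen's algorithm: 7^(log2(64)) = 7^6 = 117649 multiplications
Difference: 103823 - 117649 = -13826 (Strassen uses MORE here due to padding overhead — for small or just-over-power-of-2 n, padding can outweigh the per-level savings)

Standard: 103823 multiplications (47^3). Strassen: 117649 multiplications (7^6, after padding to 64x64). Strassen reduces 8 recursive multiplications to 7 at each level.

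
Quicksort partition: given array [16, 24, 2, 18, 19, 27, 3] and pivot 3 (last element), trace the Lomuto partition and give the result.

Lomuto partition with pivot = 3:

Initial array: [16, 24, 2, 18, 19, 27, 3]

arr[0]=16 > 3: no swap
arr[1]=24 > 3: no swap
arr[2]=2 <= 3: swap with position 0, array becomes [2, 24, 16, 18, 19, 27, 3]
arr[3]=18 > 3: no swap
arr[4]=19 > 3: no swap
arr[5]=27 > 3: no swap

Place pivot at position 1: [2, 3, 16, 18, 19, 27, 24]
Pivot position: 1

After partitioning with pivot 3, the array becomes [2, 3, 16, 18, 19, 27, 24]. The pivot is placed at index 1. All elements to the left of the pivot are <= 3, and all elements to the right are > 3.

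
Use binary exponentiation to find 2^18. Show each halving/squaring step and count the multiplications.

Computing 2^18 by squaring (build up from 2^1; each line after the first costs one multiplication):

2^1 = 2
2^2 = (2^1)^2 = 2^2 = 4
2^4 = (2^2)^2 = 4^2 = 16
2^8 = (2^4)^2 = 16^2 = 256
2^9 = 2 * 2^8 = 2 * 256 = 512
2^18 = (2^9)^2 = 512^2 = 262144

Result: 262144
Multiplications needed: 5 (5 lines after 2^1)

2^18 = 262144. Using exponentiation by squaring, this requires 5 multiplications. The key idea: if the exponent is even, square the half-power; if odd, multiply by the base once.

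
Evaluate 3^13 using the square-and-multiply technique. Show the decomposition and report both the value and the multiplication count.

Computing 3^13 by squaring (build up from 3^1; each line after the first costs one multiplication):

3^1 = 3
3^2 = (3^1)^2 = 3^2 = 9
3^3 = 3 * 3^2 = 3 * 9 = 27
3^6 = (3^3)^2 = 27^2 = 729
3^12 = (3^6)^2 = 729^2 = 531441
3^13 = 3 * 3^12 = 3 * 531441 = 1594323

Result: 1594323
Multiplications needed: 5 (5 lines after 3^1)

3^13 = 1594323. Using exponentiation by squaring, this requires 5 multiplications. The key idea: if the exponent is even, square the half-power; if odd, multiply by the base once.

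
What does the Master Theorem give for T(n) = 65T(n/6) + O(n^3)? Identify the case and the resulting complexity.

Master Theorem for T(n) = 65T(n/6) + O(n^3):

a = 65, b = 6, c = 3
log_b(a) = log_6(65) = 2.3298

Case 3: c = 3 > log_6(65) = 2.3298
T(n) = O(n^3) = O(n^3)

For T(n) = 65T(n/6) + O(n^3): log_6(65) = 2.3298. This is Case 3 of the Master Theorem (c > log_b(a), work dominated by root), giving O(n^3).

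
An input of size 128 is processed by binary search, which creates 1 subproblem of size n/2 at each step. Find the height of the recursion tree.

For divide and conquer with division factor 2:

Problem sizes at each level:
Level 0: 128
Level 1: 64
Level 2: 32
Level 3: 16
Level 4: 8
Level 5: 4
Level 6: 2
Level 7: 1

The root is level 0 and the size-1 base case is level 7 (the tree spans levels 0 through 7, i.e. 8 levels counting the root), so the depth is the number of divisions: log_2(128) = 7

The recursion tree depth is log_2(128) = 7. At each level, the problem size is divided by 2, so it takes 7 divisions to reduce to a base case of size 1. The algorithm makes 1 recursive call at each level.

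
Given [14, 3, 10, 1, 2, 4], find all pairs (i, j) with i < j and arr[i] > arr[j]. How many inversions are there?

Finding inversions in [14, 3, 10, 1, 2, 4]:

(0, 1): arr[0]=14 > arr[1]=3
(0, 2): arr[0]=14 > arr[2]=10
(0, 3): arr[0]=14 > arr[3]=1
(0, 4): arr[0]=14 > arr[4]=2
(0, 5): arr[0]=14 > arr[5]=4
(1, 3): arr[1]=3 > arr[3]=1
(1, 4): arr[1]=3 > arr[4]=2
(2, 3): arr[2]=10 > arr[3]=1
(2, 4): arr[2]=10 > arr[4]=2
(2, 5): arr[2]=10 > arr[5]=4

Total inversions: 10

The array has 10 inversion(s): (0,1), (0,2), (0,3), (0,4), (0,5), (1,3), (1,4), (2,3), (2,4), (2,5). Each pair (i,j) satisfies i < j and arr[i] > arr[j].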